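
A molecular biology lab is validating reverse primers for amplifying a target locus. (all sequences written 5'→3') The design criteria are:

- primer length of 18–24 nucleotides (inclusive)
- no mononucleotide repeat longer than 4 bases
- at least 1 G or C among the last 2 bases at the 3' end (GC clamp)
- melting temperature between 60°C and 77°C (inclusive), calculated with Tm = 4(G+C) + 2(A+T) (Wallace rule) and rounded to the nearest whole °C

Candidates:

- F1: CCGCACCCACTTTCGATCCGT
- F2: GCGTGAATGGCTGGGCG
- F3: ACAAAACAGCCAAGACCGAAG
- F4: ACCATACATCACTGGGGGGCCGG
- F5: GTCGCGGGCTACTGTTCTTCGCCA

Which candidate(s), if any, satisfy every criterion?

F1 and F3.

F1 (21 nt, A=3 T=5 G=3 C=10): length 21 ✓; longest run = 3 ✓; 3' end GT has 1 G/C ✓; Tm = 2·8 + 4·13 = 68°C ✓ — passes.
F2 (17 nt, A=2 T=3 G=9 C=3): length 17, outside 18–24 ✗; longest run = 3 ✓; 3' end CG has 2 G/C ✓; Tm = 2·5 + 4·12 = 58°C, outside 60–77°C ✗ — fails.
F3 (21 nt, A=11 T=0 G=4 C=6): length 21 ✓; longest run = 4 ✓; 3' end AG has 1 G/C ✓; Tm = 2·11 + 4·10 = 62°C ✓ — passes.
F4 (23 nt, A=5 T=3 G=8 C=7): length 23 ✓; longest run = 6, exceeds 4 ✗; 3' end GG has 2 G/C ✓; Tm = 2·8 + 4·15 = 76°C ✓ — fails.
F5 (24 nt, A=2 T=7 G=7 C=8): length 24 ✓; longest run = 3 ✓; 3' end CA has 1 G/C ✓; Tm = 2·9 + 4·15 = 78°C, outside 60–77°C ✗ — fails.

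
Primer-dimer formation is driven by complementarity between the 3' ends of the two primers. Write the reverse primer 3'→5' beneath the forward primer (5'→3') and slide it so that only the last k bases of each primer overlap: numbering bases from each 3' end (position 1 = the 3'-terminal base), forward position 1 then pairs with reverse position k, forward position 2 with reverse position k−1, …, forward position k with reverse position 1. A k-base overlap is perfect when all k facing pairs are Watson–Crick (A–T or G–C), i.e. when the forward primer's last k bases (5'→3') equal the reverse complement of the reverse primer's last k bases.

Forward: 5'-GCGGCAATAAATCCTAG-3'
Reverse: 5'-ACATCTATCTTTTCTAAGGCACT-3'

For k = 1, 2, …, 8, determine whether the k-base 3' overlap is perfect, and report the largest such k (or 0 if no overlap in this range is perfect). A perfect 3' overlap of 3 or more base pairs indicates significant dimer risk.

Longest perfect overlap: 2 complementary base pairs; below the dimer-risk threshold (threshold 3).

Last 8 bases (5'→3') — forward …AATCCTAG, reverse …AAGGCACT.
Reverse complement of the reverse primer's last 8 bases: AGTGCCTT; its first k bases are the reverse complement of the reverse primer's last k bases, so a perfect k-base overlap needs the forward primer's last k bases to equal them.
Comparing (forward last k vs required): k=1: G vs A ✗; k=2: AG vs AG ✓; k=3: TAG vs AGT ✗; k=4: CTAG vs AGTG ✗; k=5: CCTAG vs AGTGC ✗; k=6: TCCTAG vs AGTGCC ✗; k=7: ATCCTAG vs AGTGCCT ✗; k=8: AATCCTAG vs AGTGCCTT ✗.
Only k = 2 is perfect, so the longest perfect 3' overlap is 2.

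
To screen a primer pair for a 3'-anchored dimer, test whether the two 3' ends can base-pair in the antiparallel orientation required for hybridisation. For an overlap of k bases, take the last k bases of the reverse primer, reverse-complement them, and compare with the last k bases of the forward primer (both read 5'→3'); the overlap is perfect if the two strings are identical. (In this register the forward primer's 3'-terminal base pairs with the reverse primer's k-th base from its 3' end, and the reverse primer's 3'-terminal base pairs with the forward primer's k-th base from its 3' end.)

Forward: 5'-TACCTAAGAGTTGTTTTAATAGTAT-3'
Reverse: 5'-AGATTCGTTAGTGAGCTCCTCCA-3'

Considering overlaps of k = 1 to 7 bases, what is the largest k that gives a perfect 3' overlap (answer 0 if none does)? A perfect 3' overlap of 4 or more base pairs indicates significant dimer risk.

Last 7 bases (5'→3') — forward …ATAGTAT, reverse …TCCTCCA.
Reverse complement of the reverse primer's last 7 bases: TGGAGGA; its first k bases are the reverse complement of the reverse primer's last k bases, so a perfect k-base overlap needs the forward primer's last k bases to equal them.
Comparing (forward last k vs required): k=1: T vs T ✓; k=2: AT vs TG ✗; k=3: TAT vs TGG ✗; k=4: GTAT vs TGGA ✗; k=5: AGTAT vs TGGAG ✗; k=6: TAGTAT vs TGGAGG ✗; k=7: ATAGTAT vs TGGAGGA ✗.
Only k = 1 is perfect, so the longest perfect 3' overlap is 1.

Longest perfect overlap: 1 complementary base pair; below the dimer-risk threshold (threshold 4).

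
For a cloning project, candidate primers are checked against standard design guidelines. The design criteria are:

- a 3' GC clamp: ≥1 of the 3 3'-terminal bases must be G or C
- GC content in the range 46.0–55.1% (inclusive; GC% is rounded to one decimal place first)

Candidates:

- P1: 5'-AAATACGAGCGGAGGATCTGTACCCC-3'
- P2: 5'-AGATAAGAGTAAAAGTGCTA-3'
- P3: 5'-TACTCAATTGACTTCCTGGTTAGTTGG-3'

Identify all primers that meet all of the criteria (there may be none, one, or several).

P1 (26 nt, A=8 T=4 G=7 C=7): 3' end CCC has 3 G/C ✓; GC 14/26 = 53.8% ✓ — passes.
P2 (20 nt, A=10 T=4 G=5 C=1): 3' end CTA has 1 G/C ✓; GC 6/20 = 30.0%, outside 46.0–55.1% ✗ — fails.
P3 (27 nt, A=5 T=11 G=6 C=5): 3' end TGG has 2 G/C ✓; GC 11/27 = 40.7%, outside 46.0–55.1% ✗ — fails.

P1 only.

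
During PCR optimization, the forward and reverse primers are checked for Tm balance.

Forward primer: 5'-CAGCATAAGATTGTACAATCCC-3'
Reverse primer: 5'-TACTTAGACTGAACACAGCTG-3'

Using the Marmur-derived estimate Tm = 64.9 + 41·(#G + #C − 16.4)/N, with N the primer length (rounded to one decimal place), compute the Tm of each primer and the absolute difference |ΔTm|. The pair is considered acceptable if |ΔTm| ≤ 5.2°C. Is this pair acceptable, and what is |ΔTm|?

Forward: G+C = 9, N = 22 → Tm = 64.9 + 41·(9 − 16.4)/22 = 51.1°C.
Reverse: G+C = 9, N = 21 → Tm = 64.9 + 41·(9 − 16.4)/21 = 50.5°C.
|ΔTm| = |51.1 − 50.5| = 0.6°C, ≤ 5.2°C.

|ΔTm| = 0.6°C; the pair is acceptable.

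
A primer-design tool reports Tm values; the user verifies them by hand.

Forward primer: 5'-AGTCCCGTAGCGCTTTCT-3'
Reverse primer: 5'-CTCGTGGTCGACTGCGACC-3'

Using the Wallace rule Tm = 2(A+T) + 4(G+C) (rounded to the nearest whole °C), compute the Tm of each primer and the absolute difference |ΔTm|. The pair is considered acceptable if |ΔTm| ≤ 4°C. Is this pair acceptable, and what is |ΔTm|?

Forward: A=2 T=6 G=4 C=6 → Tm = 2·8 + 4·10 = 56°C.
Reverse: A=2 T=4 G=6 C=7 → Tm = 2·6 + 4·13 = 64°C.
|ΔTm| = |56 − 64| = 8°C, > 4°C.

|ΔTm| = 8°C; the pair is not acceptable.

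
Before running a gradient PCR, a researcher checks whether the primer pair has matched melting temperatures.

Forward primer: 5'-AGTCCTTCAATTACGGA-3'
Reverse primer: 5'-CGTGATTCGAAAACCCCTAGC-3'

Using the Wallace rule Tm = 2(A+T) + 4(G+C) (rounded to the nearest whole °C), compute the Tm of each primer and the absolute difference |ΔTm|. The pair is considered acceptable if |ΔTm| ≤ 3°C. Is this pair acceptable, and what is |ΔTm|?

|ΔTm| = 16°C; the pair is not acceptable.

Forward: A=5 T=5 G=3 C=4 → Tm = 2·10 + 4·7 = 48°C.
Reverse: A=6 T=4 G=4 C=7 → Tm = 2·10 + 4·11 = 64°C.
|ΔTm| = |48 − 64| = 16°C, > 3°C.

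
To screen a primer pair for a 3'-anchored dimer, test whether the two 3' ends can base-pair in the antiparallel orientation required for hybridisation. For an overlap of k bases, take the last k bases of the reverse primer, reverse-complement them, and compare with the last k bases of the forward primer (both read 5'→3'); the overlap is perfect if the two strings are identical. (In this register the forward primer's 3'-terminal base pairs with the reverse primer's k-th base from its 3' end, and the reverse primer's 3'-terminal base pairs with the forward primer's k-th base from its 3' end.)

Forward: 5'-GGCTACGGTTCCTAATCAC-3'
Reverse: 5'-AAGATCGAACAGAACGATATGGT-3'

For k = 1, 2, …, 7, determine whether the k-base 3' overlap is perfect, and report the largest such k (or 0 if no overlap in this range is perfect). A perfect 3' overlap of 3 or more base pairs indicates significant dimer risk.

Last 7 bases (5'→3') — forward …TAATCAC, reverse …ATATGGT.
Reverse complement of the reverse primer's last 7 bases: ACCATAT; its first k bases are the reverse complement of the reverse primer's last k bases, so a perfect k-base overlap needs the forward primer's last k bases to equal them.
Comparing (forward last k vs required): k=1: C vs A ✗; k=2: AC vs AC ✓; k=3: CAC vs ACC ✗; k=4: TCAC vs ACCA ✗; k=5: ATCAC vs ACCAT ✗; k=6: AATCAC vs ACCATA ✗; k=7: TAATCAC vs ACCATAT ✗.
Only k = 2 is perfect, so the longest perfect 3' overlap is 2.

Longest perfect overlap: 2 complementary base pairs; below the dimer-risk threshold (threshold 3).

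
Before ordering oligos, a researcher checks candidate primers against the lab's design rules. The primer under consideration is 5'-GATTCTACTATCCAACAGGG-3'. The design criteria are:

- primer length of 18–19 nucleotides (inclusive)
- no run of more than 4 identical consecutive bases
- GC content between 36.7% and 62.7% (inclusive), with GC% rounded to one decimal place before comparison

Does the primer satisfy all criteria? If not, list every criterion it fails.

Base counts: A=6, T=5, G=4, C=5 (length 20).
length: length 20, outside 18–19 ✗
homopolymer run: longest run = 3 ✓
GC content: GC 9/20 = 45.0% ✓

Fails: length.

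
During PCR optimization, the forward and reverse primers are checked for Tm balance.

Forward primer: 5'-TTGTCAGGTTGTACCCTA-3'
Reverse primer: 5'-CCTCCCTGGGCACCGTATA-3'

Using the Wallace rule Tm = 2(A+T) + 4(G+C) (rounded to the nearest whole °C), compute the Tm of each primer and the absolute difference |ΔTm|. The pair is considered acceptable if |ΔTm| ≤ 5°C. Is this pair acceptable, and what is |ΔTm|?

Forward: A=3 T=7 G=4 C=4 → Tm = 2·10 + 4·8 = 52°C.
Reverse: A=3 T=4 G=4 C=8 → Tm = 2·7 + 4·12 = 62°C.
|ΔTm| = |52 − 62| = 10°C, > 5°C.

|ΔTm| = 10°C; the pair is not acceptable.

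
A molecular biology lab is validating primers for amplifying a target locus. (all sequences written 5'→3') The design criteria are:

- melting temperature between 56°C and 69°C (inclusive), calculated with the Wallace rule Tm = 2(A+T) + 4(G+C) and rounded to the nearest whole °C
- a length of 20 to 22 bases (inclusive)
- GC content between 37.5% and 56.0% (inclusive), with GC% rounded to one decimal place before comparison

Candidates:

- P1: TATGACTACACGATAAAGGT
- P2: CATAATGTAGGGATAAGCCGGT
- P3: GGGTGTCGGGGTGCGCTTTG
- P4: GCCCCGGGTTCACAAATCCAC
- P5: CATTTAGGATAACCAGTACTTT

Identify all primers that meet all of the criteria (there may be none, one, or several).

P2 only.

P1 (20 nt, A=8 T=5 G=4 C=3): Tm = 2·13 + 4·7 = 54°C, outside 56–69°C ✗; length 20 ✓; GC 7/20 = 35.0%, outside 37.5–56.0% ✗ — fails.
P2 (22 nt, A=7 T=5 G=7 C=3): Tm = 2·12 + 4·10 = 64°C ✓; length 22 ✓; GC 10/22 = 45.5% ✓ — passes.
P3 (20 nt, A=0 T=6 G=11 C=3): Tm = 2·6 + 4·14 = 68°C ✓; length 20 ✓; GC 14/20 = 70.0%, outside 37.5–56.0% ✗ — fails.
P4 (21 nt, A=5 T=3 G=4 C=9): Tm = 2·8 + 4·13 = 68°C ✓; length 21 ✓; GC 13/21 = 61.9%, outside 37.5–56.0% ✗ — fails.
P5 (22 nt, A=7 T=8 G=3 C=4): Tm = 2·15 + 4·7 = 58°C ✓; length 22 ✓; GC 7/22 = 31.8%, outside 37.5–56.0% ✗ — fails.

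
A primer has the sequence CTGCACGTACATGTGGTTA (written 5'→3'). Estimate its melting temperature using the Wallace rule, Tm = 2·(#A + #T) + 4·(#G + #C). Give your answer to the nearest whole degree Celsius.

Base counts: A=4, T=6, G=5, C=4 (length 19).
Tm = 2·(4+6) + 4·(5+4) = 2·10 + 4·9 = 20 + 36 = 56°C.

56°C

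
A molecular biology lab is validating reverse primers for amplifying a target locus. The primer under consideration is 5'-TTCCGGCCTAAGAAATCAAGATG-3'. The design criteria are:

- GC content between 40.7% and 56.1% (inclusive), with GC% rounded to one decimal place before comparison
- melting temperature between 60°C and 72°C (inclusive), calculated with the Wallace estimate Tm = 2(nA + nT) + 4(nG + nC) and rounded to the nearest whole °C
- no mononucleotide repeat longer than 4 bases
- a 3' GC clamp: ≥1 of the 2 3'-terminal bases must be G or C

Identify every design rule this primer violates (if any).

Base counts: A=8, T=5, G=5, C=5 (length 23).
GC content: GC 10/23 = 43.5% ✓
Tm: Tm = 2·13 + 4·10 = 66°C ✓
homopolymer run: longest run = 3 ✓
GC clamp: 3' end TG has 1 G/C ✓

Meets all criteria.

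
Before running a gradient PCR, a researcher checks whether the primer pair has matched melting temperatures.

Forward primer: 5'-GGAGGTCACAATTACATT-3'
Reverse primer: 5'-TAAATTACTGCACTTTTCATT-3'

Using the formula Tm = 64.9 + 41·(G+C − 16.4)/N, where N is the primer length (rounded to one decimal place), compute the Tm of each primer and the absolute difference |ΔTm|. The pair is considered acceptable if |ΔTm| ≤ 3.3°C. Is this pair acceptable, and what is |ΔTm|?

Forward: G+C = 7, N = 18 → Tm = 64.9 + 41·(7 − 16.4)/18 = 43.5°C.
Reverse: G+C = 5, N = 21 → Tm = 64.9 + 41·(5 − 16.4)/21 = 42.6°C.
|ΔTm| = |43.5 − 42.6| = 0.9°C, ≤ 3.3°C.

|ΔTm| = 0.9°C; the pair is acceptable.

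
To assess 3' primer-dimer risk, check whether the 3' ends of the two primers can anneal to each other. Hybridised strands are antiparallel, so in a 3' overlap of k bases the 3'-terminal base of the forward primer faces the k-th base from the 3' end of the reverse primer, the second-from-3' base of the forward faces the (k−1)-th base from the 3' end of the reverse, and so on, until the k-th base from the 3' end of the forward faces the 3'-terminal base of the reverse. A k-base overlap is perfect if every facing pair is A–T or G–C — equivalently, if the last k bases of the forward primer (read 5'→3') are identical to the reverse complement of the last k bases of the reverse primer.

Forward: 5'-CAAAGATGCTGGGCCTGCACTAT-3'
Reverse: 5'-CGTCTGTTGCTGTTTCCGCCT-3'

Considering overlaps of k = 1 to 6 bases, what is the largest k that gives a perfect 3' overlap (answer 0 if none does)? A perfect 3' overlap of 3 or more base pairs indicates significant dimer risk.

Longest perfect overlap: 0 complementary base pairs; below the dimer-risk threshold (threshold 3).

Last 6 bases (5'→3') — forward …CACTAT, reverse …CCGCCT.
Reverse complement of the reverse primer's last 6 bases: AGGCGG; its first k bases are the reverse complement of the reverse primer's last k bases, so a perfect k-base overlap needs the forward primer's last k bases to equal them.
Comparing (forward last k vs required): k=1: T vs A ✗; k=2: AT vs AG ✗; k=3: TAT vs AGG ✗; k=4: CTAT vs AGGC ✗; k=5: ACTAT vs AGGCG ✗; k=6: CACTAT vs AGGCGG ✗.
No overlap length from 1 to 6 is perfect, so the longest perfect 3' overlap is 0.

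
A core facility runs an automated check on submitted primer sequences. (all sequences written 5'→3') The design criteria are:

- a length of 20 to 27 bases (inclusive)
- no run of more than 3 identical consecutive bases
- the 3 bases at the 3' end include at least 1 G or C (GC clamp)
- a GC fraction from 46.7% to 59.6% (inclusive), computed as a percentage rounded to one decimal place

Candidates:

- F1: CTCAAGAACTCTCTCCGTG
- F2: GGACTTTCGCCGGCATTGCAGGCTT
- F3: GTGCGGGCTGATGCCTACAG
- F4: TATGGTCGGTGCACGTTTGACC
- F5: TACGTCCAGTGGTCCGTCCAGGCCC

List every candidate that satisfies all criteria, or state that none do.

F4 only.

F1 (19 nt, A=4 T=5 G=3 C=7): length 19, outside 20–27 ✗; longest run = 2 ✓; 3' end GTG has 2 G/C ✓; GC 10/19 = 52.6% ✓ — fails.
F2 (25 nt, A=3 T=7 G=8 C=7): length 25 ✓; longest run = 3 ✓; 3' end CTT has 1 G/C ✓; GC 15/25 = 60.0%, outside 46.7–59.6% ✗ — fails.
F3 (20 nt, A=3 T=4 G=8 C=5): length 20 ✓; longest run = 3 ✓; 3' end CAG has 2 G/C ✓; GC 13/20 = 65.0%, outside 46.7–59.6% ✗ — fails.
F4 (22 nt, A=3 T=7 G=7 C=5): length 22 ✓; longest run = 3 ✓; 3' end ACC has 2 G/C ✓; GC 12/22 = 54.5% ✓ — passes.
F5 (25 nt, A=3 T=5 G=7 C=10): length 25 ✓; longest run = 3 ✓; 3' end CCC has 3 G/C ✓; GC 17/25 = 68.0%, outside 46.7–59.6% ✗ — fails.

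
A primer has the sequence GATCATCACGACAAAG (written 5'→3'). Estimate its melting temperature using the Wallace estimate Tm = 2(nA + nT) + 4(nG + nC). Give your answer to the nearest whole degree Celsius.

Base counts: A=7, T=2, G=3, C=4 (length 16).
Tm = 2·(7+2) + 4·(3+4) = 2·9 + 4·7 = 18 + 28 = 46°C.

46°C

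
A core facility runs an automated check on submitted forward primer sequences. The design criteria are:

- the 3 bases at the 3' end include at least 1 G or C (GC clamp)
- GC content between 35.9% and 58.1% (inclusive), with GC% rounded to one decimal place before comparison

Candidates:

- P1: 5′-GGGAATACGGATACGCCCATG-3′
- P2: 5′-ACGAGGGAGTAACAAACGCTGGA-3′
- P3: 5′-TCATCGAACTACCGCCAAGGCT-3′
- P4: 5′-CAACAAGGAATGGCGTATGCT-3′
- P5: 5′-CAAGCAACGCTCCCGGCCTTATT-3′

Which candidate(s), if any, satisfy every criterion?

P1 (21 nt, A=6 T=3 G=7 C=5): 3' end ATG has 1 G/C ✓; GC 12/21 = 57.1% ✓ — passes.
P2 (23 nt, A=9 T=2 G=8 C=4): 3' end GGA has 2 G/C ✓; GC 12/23 = 52.2% ✓ — passes.
P3 (22 nt, A=6 T=4 G=4 C=8): 3' end GCT has 2 G/C ✓; GC 12/22 = 54.5% ✓ — passes.
P4 (21 nt, A=7 T=4 G=6 C=4): 3' end GCT has 2 G/C ✓; GC 10/21 = 47.6% ✓ — passes.
P5 (23 nt, A=5 T=5 G=4 C=9): 3' end ATT has 0 G/C, need ≥1 ✗; GC 13/23 = 56.5% ✓ — fails.

P1, P2, P3 and P4.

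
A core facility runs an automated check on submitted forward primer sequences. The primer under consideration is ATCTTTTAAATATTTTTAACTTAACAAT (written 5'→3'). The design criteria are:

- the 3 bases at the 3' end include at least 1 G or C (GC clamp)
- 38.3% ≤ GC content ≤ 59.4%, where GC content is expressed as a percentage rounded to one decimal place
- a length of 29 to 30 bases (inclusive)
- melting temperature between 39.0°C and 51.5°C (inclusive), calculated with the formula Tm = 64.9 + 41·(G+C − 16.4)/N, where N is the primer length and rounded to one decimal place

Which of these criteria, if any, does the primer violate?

Base counts: A=11, T=14, G=0, C=3 (length 28).
GC clamp: 3' end AAT has 0 G/C, need ≥1 ✗
GC content: GC 3/28 = 10.7%, outside 38.3–59.4% ✗
length: length 28, outside 29–30 ✗
Tm: Tm = 64.9 + 41·(3 − 16.4)/28 = 45.3°C ✓

Fails: GC clamp, GC content, length.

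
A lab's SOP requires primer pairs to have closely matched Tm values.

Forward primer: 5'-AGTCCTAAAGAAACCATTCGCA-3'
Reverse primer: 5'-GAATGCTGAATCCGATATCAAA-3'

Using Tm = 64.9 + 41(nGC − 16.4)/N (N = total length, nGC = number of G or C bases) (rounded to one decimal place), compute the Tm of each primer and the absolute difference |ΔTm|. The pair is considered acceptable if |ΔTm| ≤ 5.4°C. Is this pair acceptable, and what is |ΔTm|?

Forward: G+C = 9, N = 22 → Tm = 64.9 + 41·(9 − 16.4)/22 = 51.1°C.
Reverse: G+C = 8, N = 22 → Tm = 64.9 + 41·(8 − 16.4)/22 = 49.2°C.
|ΔTm| = |51.1 − 49.2| = 1.9°C, ≤ 5.4°C.

|ΔTm| = 1.9°C; the pair is acceptable.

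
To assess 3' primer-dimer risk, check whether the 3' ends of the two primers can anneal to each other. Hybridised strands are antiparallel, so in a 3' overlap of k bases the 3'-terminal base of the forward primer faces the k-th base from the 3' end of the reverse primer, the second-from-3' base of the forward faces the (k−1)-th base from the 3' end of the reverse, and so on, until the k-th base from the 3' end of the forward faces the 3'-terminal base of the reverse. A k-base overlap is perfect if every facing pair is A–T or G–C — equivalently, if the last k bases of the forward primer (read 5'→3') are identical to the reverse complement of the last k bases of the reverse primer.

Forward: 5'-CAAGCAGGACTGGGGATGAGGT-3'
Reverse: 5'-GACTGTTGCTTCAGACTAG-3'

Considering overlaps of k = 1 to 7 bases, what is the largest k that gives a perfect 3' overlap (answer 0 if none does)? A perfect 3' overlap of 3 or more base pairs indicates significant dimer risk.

Longest perfect overlap: 0 complementary base pairs; below the dimer-risk threshold (threshold 3).

Last 7 bases (5'→3') — forward …ATGAGGT, reverse …AGACTAG.
Reverse complement of the reverse primer's last 7 bases: CTAGTCT; its first k bases are the reverse complement of the reverse primer's last k bases, so a perfect k-base overlap needs the forward primer's last k bases to equal them.
Comparing (forward last k vs required): k=1: T vs C ✗; k=2: GT vs CT ✗; k=3: GGT vs CTA ✗; k=4: AGGT vs CTAG ✗; k=5: GAGGT vs CTAGT ✗; k=6: TGAGGT vs CTAGTC ✗; k=7: ATGAGGT vs CTAGTCT ✗.
No overlap length from 1 to 7 is perfect, so the longest perfect 3' overlap is 0.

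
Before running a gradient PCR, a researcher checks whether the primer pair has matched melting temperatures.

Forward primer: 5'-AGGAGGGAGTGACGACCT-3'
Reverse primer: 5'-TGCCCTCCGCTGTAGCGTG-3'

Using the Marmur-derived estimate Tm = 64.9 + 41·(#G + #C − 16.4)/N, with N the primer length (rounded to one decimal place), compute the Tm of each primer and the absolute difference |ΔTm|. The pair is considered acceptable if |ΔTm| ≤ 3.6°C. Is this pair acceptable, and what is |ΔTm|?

Forward: G+C = 11, N = 18 → Tm = 64.9 + 41·(11 − 16.4)/18 = 52.6°C.
Reverse: G+C = 13, N = 19 → Tm = 64.9 + 41·(13 − 16.4)/19 = 57.6°C.
|ΔTm| = |52.6 − 57.6| = 5.0°C, > 3.6°C.

|ΔTm| = 5.0°C; the pair is not acceptable.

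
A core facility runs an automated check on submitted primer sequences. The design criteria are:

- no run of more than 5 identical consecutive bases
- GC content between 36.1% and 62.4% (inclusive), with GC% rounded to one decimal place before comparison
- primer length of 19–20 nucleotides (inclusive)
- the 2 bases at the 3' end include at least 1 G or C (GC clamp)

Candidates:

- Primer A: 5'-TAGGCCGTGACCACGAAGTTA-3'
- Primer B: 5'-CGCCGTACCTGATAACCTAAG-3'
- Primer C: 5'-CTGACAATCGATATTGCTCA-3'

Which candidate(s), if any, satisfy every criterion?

Primer C only.

Primer A (21 nt, A=6 T=4 G=6 C=5): longest run = 2 ✓; GC 11/21 = 52.4% ✓; length 21, outside 19–20 ✗; 3' end TA has 0 G/C, need ≥1 ✗ — fails.
Primer B (21 nt, A=6 T=4 G=4 C=7): longest run = 2 ✓; GC 11/21 = 52.4% ✓; length 21, outside 19–20 ✗; 3' end AG has 1 G/C ✓ — fails.
Primer C (20 nt, A=6 T=6 G=3 C=5): longest run = 2 ✓; GC 8/20 = 40.0% ✓; length 20 ✓; 3' end CA has 1 G/C ✓ — passes.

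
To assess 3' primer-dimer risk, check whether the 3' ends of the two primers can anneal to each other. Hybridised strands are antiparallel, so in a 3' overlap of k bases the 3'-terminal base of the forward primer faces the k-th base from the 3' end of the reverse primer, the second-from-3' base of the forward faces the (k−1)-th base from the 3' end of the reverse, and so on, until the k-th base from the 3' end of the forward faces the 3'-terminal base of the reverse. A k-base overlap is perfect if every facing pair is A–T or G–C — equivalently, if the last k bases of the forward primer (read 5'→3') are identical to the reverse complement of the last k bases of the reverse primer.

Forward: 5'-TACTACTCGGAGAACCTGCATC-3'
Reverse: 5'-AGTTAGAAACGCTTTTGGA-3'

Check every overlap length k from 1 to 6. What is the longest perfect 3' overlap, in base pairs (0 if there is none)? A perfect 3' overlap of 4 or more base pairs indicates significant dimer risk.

Longest perfect overlap: 2 complementary base pairs; below the dimer-risk threshold (threshold 4).

Last 6 bases (5'→3') — forward …TGCATC, reverse …TTTGGA.
Reverse complement of the reverse primer's last 6 bases: TCCAAA; its first k bases are the reverse complement of the reverse primer's last k bases, so a perfect k-base overlap needs the forward primer's last k bases to equal them.
Comparing (forward last k vs required): k=1: C vs T ✗; k=2: TC vs TC ✓; k=3: ATC vs TCC ✗; k=4: CATC vs TCCA ✗; k=5: GCATC vs TCCAA ✗; k=6: TGCATC vs TCCAAA ✗.
Only k = 2 is perfect, so the longest perfect 3' overlap is 2.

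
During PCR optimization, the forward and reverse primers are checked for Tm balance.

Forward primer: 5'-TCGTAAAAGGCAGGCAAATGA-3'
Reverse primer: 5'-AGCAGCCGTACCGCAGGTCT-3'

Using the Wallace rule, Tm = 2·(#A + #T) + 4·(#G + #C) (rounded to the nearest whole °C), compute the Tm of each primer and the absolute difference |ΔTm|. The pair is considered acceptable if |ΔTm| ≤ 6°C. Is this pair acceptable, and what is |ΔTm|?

Forward: A=9 T=3 G=6 C=3 → Tm = 2·12 + 4·9 = 60°C.
Reverse: A=4 T=3 G=6 C=7 → Tm = 2·7 + 4·13 = 66°C.
|ΔTm| = |60 − 66| = 6°C, ≤ 6°C.

|ΔTm| = 6°C; the pair is acceptable.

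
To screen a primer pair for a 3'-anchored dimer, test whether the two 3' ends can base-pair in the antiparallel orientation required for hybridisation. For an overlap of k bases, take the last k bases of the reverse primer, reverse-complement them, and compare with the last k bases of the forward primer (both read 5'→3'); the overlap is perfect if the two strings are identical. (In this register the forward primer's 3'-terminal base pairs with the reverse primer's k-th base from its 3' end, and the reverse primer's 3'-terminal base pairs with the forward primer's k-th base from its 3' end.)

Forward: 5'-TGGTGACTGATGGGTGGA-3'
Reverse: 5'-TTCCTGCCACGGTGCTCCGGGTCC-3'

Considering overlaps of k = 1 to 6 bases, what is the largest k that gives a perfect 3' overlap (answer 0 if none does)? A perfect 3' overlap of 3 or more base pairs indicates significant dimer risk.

Longest perfect overlap: 3 complementary base pairs; significant dimer risk (threshold 3).

Last 6 bases (5'→3') — forward …GGTGGA, reverse …GGGTCC.
Reverse complement of the reverse primer's last 6 bases: GGACCC; its first k bases are the reverse complement of the reverse primer's last k bases, so a perfect k-base overlap needs the forward primer's last k bases to equal them.
Comparing (forward last k vs required): k=1: A vs G ✗; k=2: GA vs GG ✗; k=3: GGA vs GGA ✓; k=4: TGGA vs GGAC ✗; k=5: GTGGA vs GGACC ✗; k=6: GGTGGA vs GGACCC ✗.
Only k = 3 is perfect, so the longest perfect 3' overlap is 3.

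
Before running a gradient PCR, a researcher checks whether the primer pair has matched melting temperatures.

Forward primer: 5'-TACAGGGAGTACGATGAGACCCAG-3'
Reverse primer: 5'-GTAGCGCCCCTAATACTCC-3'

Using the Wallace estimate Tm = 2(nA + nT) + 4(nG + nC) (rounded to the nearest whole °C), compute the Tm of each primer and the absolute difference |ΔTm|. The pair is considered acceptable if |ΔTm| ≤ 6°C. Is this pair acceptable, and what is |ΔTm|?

|ΔTm| = 14°C; the pair is not acceptable.

Forward: A=8 T=3 G=8 C=5 → Tm = 2·11 + 4·13 = 74°C.
Reverse: A=4 T=4 G=3 C=8 → Tm = 2·8 + 4·11 = 60°C.
|ΔTm| = |74 − 60| = 14°C, > 6°C.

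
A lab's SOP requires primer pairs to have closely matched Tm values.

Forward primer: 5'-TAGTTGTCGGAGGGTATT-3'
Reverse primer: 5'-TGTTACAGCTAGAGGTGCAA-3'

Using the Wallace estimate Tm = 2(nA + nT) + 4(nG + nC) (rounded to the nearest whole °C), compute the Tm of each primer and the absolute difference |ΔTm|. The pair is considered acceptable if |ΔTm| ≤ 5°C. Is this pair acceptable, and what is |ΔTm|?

|ΔTm| = 6°C; the pair is not acceptable.

Forward: A=3 T=7 G=7 C=1 → Tm = 2·10 + 4·8 = 52°C.
Reverse: A=6 T=5 G=6 C=3 → Tm = 2·11 + 4·9 = 58°C.
|ΔTm| = |52 − 58| = 6°C, > 5°C.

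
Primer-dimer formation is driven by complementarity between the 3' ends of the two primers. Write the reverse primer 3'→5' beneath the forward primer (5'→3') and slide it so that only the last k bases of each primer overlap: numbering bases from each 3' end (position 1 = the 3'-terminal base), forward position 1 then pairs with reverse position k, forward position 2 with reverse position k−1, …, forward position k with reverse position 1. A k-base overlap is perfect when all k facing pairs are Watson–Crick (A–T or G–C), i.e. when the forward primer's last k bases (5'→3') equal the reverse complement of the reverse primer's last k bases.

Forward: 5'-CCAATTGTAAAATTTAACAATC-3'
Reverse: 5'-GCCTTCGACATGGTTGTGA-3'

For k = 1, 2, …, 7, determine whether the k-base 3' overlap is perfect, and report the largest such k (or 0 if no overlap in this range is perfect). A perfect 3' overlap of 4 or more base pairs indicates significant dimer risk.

Last 7 bases (5'→3') — forward …AACAATC, reverse …GTTGTGA.
Reverse complement of the reverse primer's last 7 bases: TCACAAC; its first k bases are the reverse complement of the reverse primer's last k bases, so a perfect k-base overlap needs the forward primer's last k bases to equal them.
Comparing (forward last k vs required): k=1: C vs T ✗; k=2: TC vs TC ✓; k=3: ATC vs TCA ✗; k=4: AATC vs TCAC ✗; k=5: CAATC vs TCACA ✗; k=6: ACAATC vs TCACAA ✗; k=7: AACAATC vs TCACAAC ✗.
Only k = 2 is perfect, so the longest perfect 3' overlap is 2.

Longest perfect overlap: 2 complementary base pairs; below the dimer-risk threshold (threshold 4).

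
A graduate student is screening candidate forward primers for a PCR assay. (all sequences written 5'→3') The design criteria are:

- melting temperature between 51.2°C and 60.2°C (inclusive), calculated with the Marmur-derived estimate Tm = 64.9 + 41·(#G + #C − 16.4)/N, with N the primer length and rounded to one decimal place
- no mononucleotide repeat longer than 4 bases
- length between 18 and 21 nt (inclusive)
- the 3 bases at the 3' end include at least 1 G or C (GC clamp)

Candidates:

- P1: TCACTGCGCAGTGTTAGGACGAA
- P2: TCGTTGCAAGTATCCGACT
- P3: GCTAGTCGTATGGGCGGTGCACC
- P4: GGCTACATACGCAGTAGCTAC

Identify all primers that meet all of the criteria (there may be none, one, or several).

P4 only.

P1 (23 nt, A=6 T=5 G=7 C=5): Tm = 64.9 + 41·(12 − 16.4)/23 = 57.1°C ✓; longest run = 2 ✓; length 23, outside 18–21 ✗; 3' end GAA has 1 G/C ✓ — fails.
P2 (19 nt, A=4 T=6 G=4 C=5): Tm = 64.9 + 41·(9 − 16.4)/19 = 48.9°C, outside 51.2–60.2°C ✗; longest run = 2 ✓; length 19 ✓; 3' end ACT has 1 G/C ✓ — fails.
P3 (23 nt, A=3 T=5 G=9 C=6): Tm = 64.9 + 41·(15 − 16.4)/23 = 62.4°C, outside 51.2–60.2°C ✗; longest run = 3 ✓; length 23, outside 18–21 ✗; 3' end ACC has 2 G/C ✓ — fails.
P4 (21 nt, A=6 T=4 G=5 C=6): Tm = 64.9 + 41·(11 − 16.4)/21 = 54.4°C ✓; longest run = 2 ✓; length 21 ✓; 3' end TAC has 1 G/C ✓ — passes.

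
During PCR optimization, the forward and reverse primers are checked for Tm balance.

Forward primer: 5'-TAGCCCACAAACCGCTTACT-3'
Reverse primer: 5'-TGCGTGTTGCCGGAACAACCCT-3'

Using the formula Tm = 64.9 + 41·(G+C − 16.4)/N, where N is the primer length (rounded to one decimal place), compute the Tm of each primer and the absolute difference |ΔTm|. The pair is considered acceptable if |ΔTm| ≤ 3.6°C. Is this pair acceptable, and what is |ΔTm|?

|ΔTm| = 6.8°C; the pair is not acceptable.

Forward: G+C = 10, N = 20 → Tm = 64.9 + 41·(10 − 16.4)/20 = 51.8°C.
Reverse: G+C = 13, N = 22 → Tm = 64.9 + 41·(13 − 16.4)/22 = 58.6°C.
|ΔTm| = |51.8 − 58.6| = 6.8°C, > 3.6°C.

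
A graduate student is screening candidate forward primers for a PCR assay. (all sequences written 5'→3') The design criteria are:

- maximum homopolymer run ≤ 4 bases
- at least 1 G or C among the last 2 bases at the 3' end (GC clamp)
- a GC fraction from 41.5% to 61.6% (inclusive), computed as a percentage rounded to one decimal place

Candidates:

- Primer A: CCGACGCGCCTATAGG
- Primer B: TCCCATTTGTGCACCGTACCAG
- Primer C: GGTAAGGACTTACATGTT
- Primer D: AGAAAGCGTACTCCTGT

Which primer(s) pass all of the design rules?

Primer A (16 nt, A=3 T=2 G=5 C=6): longest run = 2 ✓; 3' end GG has 2 G/C ✓; GC 11/16 = 68.8%, outside 41.5–61.6% ✗ — fails.
Primer B (22 nt, A=4 T=6 G=4 C=8): longest run = 3 ✓; 3' end AG has 1 G/C ✓; GC 12/22 = 54.5% ✓ — passes.
Primer C (18 nt, A=5 T=6 G=5 C=2): longest run = 2 ✓; 3' end TT has 0 G/C, need ≥1 ✗; GC 7/18 = 38.9%, outside 41.5–61.6% ✗ — fails.
Primer D (17 nt, A=5 T=4 G=4 C=4): longest run = 3 ✓; 3' end GT has 1 G/C ✓; GC 8/17 = 47.1% ✓ — passes.

Primer B and Primer D.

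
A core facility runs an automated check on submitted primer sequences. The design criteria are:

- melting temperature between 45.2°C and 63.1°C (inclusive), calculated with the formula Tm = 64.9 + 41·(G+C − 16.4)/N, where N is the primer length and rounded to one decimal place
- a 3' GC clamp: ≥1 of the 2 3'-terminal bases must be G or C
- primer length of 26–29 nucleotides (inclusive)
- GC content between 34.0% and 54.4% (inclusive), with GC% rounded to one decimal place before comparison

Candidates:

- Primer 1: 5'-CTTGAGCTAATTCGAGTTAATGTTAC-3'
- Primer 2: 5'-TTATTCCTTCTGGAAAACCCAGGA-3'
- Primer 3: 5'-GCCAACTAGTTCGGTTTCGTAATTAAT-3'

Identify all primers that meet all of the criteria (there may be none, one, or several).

Primer 1 (26 nt, A=7 T=10 G=5 C=4): Tm = 64.9 + 41·(9 − 16.4)/26 = 53.2°C ✓; 3' end AC has 1 G/C ✓; length 26 ✓; GC 9/26 = 34.6% ✓ — passes.
Primer 2 (24 nt, A=7 T=7 G=4 C=6): Tm = 64.9 + 41·(10 − 16.4)/24 = 54.0°C ✓; 3' end GA has 1 G/C ✓; length 24, outside 26–29 ✗; GC 10/24 = 41.7% ✓ — fails.
Primer 3 (27 nt, A=7 T=10 G=5 C=5): Tm = 64.9 + 41·(10 − 16.4)/27 = 55.2°C ✓; 3' end AT has 0 G/C, need ≥1 ✗; length 27 ✓; GC 10/27 = 37.0% ✓ — fails.

Primer 1 only.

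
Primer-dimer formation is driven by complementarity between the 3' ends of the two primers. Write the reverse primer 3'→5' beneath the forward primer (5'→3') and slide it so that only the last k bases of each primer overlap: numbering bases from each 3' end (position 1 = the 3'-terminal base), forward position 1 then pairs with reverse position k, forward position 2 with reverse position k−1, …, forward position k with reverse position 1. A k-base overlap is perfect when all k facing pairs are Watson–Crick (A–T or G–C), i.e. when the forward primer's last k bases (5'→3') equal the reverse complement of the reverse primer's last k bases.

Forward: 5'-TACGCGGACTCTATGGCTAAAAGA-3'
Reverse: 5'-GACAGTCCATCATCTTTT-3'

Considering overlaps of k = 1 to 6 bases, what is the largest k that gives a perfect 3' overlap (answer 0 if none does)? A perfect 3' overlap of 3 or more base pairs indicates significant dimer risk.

Longest perfect overlap: 6 complementary base pairs; significant dimer risk (threshold 3).

Last 6 bases (5'→3') — forward …AAAAGA, reverse …TCTTTT.
Reverse complement of the reverse primer's last 6 bases: AAAAGA; its first k bases are the reverse complement of the reverse primer's last k bases, so a perfect k-base overlap needs the forward primer's last k bases to equal them.
Comparing (forward last k vs required): k=1: A vs A ✓; k=2: GA vs AA ✗; k=3: AGA vs AAA ✗; k=4: AAGA vs AAAA ✗; k=5: AAAGA vs AAAAG ✗; k=6: AAAAGA vs AAAAGA ✓.
Perfect overlaps at k = 1, 6; the largest is 6.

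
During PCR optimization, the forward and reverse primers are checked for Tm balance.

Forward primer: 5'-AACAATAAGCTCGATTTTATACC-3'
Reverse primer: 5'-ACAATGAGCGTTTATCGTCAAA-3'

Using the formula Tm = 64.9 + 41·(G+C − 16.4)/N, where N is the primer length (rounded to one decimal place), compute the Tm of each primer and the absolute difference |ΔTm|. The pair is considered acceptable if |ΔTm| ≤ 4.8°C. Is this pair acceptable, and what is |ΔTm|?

Forward: G+C = 7, N = 23 → Tm = 64.9 + 41·(7 − 16.4)/23 = 48.1°C.
Reverse: G+C = 8, N = 22 → Tm = 64.9 + 41·(8 − 16.4)/22 = 49.2°C.
|ΔTm| = |48.1 − 49.2| = 1.1°C, ≤ 4.8°C.

|ΔTm| = 1.1°C; the pair is acceptable.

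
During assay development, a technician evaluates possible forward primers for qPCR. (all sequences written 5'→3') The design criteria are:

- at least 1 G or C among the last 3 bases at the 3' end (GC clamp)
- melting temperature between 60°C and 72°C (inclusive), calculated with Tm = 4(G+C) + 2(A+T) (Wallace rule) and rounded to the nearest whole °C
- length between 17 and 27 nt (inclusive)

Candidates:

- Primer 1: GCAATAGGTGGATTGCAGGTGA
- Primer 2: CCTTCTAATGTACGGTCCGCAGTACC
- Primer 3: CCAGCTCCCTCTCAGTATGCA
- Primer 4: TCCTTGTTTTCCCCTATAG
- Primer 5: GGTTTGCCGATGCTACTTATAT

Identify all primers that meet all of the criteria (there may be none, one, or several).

Primer 1 and Primer 3.

Primer 1 (22 nt, A=6 T=5 G=9 C=2): 3' end TGA has 1 G/C ✓; Tm = 2·11 + 4·11 = 66°C ✓; length 22 ✓ — passes.
Primer 2 (26 nt, A=5 T=7 G=5 C=9): 3' end ACC has 2 G/C ✓; Tm = 2·12 + 4·14 = 80°C, outside 60–72°C ✗; length 26 ✓ — fails.
Primer 3 (21 nt, A=4 T=5 G=3 C=9): 3' end GCA has 2 G/C ✓; Tm = 2·9 + 4·12 = 66°C ✓; length 21 ✓ — passes.
Primer 4 (19 nt, A=2 T=9 G=2 C=6): 3' end TAG has 1 G/C ✓; Tm = 2·11 + 4·8 = 54°C, outside 60–72°C ✗; length 19 ✓ — fails.
Primer 5 (22 nt, A=4 T=9 G=5 C=4): 3' end TAT has 0 G/C, need ≥1 ✗; Tm = 2·13 + 4·9 = 62°C ✓; length 22 ✓ — fails.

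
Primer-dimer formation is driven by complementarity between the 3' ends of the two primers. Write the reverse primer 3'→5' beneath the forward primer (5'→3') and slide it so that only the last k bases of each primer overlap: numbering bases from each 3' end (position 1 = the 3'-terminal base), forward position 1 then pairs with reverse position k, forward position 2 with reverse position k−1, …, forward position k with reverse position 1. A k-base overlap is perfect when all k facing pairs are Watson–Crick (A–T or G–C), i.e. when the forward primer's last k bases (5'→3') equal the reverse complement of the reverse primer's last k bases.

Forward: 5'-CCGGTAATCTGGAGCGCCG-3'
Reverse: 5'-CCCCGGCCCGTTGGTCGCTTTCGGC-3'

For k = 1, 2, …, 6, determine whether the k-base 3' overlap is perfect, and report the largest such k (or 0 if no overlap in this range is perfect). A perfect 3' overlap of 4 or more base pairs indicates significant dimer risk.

Longest perfect overlap: 4 complementary base pairs; significant dimer risk (threshold 4).

Last 6 bases (5'→3') — forward …GCGCCG, reverse …TTCGGC.
Reverse complement of the reverse primer's last 6 bases: GCCGAA; its first k bases are the reverse complement of the reverse primer's last k bases, so a perfect k-base overlap needs the forward primer's last k bases to equal them.
Comparing (forward last k vs required): k=1: G vs G ✓; k=2: CG vs GC ✗; k=3: CCG vs GCC ✗; k=4: GCCG vs GCCG ✓; k=5: CGCCG vs GCCGA ✗; k=6: GCGCCG vs GCCGAA ✗.
Perfect overlaps at k = 1, 4; the largest is 4.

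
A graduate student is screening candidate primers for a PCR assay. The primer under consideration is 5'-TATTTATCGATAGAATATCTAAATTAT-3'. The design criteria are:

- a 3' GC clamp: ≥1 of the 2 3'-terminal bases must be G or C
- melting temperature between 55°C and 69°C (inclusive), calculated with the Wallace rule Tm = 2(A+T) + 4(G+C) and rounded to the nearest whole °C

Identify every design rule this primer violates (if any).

Base counts: A=11, T=12, G=2, C=2 (length 27).
GC clamp: 3' end AT has 0 G/C, need ≥1 ✗
Tm: Tm = 2·23 + 4·4 = 62°C ✓

Fails: GC clamp.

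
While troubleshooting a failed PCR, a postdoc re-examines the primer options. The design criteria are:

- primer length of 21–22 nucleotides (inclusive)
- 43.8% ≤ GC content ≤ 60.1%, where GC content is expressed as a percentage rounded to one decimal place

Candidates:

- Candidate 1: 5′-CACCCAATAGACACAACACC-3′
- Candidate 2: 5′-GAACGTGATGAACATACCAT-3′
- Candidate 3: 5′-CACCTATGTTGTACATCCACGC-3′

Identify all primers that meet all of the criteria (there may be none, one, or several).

Candidate 1 (20 nt, A=9 T=1 G=1 C=9): length 20, outside 21–22 ✗; GC 10/20 = 50.0% ✓ — fails.
Candidate 2 (20 nt, A=8 T=4 G=4 C=4): length 20, outside 21–22 ✗; GC 8/20 = 40.0%, outside 43.8–60.1% ✗ — fails.
Candidate 3 (22 nt, A=5 T=6 G=3 C=8): length 22 ✓; GC 11/22 = 50.0% ✓ — passes.

Candidate 3 only.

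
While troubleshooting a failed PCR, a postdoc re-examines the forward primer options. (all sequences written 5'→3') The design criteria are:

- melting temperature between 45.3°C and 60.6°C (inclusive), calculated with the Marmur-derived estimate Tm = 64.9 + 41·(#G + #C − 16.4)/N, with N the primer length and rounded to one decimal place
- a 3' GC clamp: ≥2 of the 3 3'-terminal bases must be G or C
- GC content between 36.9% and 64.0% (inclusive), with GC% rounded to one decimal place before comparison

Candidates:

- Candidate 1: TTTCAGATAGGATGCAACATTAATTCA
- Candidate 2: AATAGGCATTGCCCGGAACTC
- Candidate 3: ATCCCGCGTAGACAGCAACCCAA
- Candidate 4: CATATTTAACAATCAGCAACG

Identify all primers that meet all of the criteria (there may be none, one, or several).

Candidate 1 (27 nt, A=10 T=9 G=4 C=4): Tm = 64.9 + 41·(8 − 16.4)/27 = 52.1°C ✓; 3' end TCA has 1 G/C, need ≥2 ✗; GC 8/27 = 29.6%, outside 36.9–64.0% ✗ — fails.
Candidate 2 (21 nt, A=6 T=4 G=5 C=6): Tm = 64.9 + 41·(11 − 16.4)/21 = 54.4°C ✓; 3' end CTC has 2 G/C ✓; GC 11/21 = 52.4% ✓ — passes.
Candidate 3 (23 nt, A=8 T=2 G=4 C=9): Tm = 64.9 + 41·(13 − 16.4)/23 = 58.8°C ✓; 3' end CAA has 1 G/C, need ≥2 ✗; GC 13/23 = 56.5% ✓ — fails.
Candidate 4 (21 nt, A=9 T=5 G=2 C=5): Tm = 64.9 + 41·(7 − 16.4)/21 = 46.5°C ✓; 3' end ACG has 2 G/C ✓; GC 7/21 = 33.3%, outside 36.9–64.0% ✗ — fails.

Candidate 2 only.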